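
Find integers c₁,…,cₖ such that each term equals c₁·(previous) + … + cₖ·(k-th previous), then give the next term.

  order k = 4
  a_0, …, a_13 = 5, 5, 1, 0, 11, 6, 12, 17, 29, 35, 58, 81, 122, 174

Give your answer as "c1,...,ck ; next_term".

0,1,1,1 ; 261

  a_4 = 0·0 + 1·1 + 1·5 + 1·5 = 11
  a_5 = 0·11 + 1·0 + 1·1 + 1·5 = 6
  a_6 = 0·6 + 1·11 + 1·0 + 1·1 = 12
  a_7 = 0·12 + 1·6 + 1·11 + 1·0 = 17
  a_8 = 0·17 + 1·12 + 1·6 + 1·11 = 29
  a_9 = 0·29 + 1·17 + 1·12 + 1·6 = 35
  a_10 = 0·35 + 1·29 + 1·17 + 1·12 = 58
  a_11 = 0·58 + 1·35 + 1·29 + 1·17 = 81
  a_12 = 0·81 + 1·58 + 1·35 + 1·29 = 122
  a_13 = 0·122 + 1·81 + 1·58 + 1·35 = 174
  a_14 = 0·174 + 1·122 + 1·81 + 1·58 = 261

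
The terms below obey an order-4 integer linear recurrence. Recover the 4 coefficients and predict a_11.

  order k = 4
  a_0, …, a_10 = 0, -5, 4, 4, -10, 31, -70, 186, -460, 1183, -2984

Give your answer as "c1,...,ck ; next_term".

-2,2,2,1 ; 7600

  a_4 = -2·4 + 2·4 + 2·-5 + 1·0 = -10
  a_5 = -2·-10 + 2·4 + 2·4 + 1·-5 = 31
  a_6 = -2·31 + 2·-10 + 2·4 + 1·4 = -70
  a_7 = -2·-70 + 2·31 + 2·-10 + 1·4 = 186
  a_8 = -2·186 + 2·-70 + 2·31 + 1·-10 = -460
  a_9 = -2·-460 + 2·186 + 2·-70 + 1·31 = 1183
  a_10 = -2·1183 + 2·-460 + 2·186 + 1·-70 = -2984
  a_11 = -2·-2984 + 2·1183 + 2·-460 + 1·186 = 7600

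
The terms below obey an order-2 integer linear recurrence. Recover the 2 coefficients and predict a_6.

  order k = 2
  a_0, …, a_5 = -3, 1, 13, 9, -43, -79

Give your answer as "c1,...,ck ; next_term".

  a_2 = 1·1 + -4·-3 = 13
  a_3 = 1·13 + -4·1 = 9
  a_4 = 1·9 + -4·13 = -43
  a_5 = 1·-43 + -4·9 = -79
  a_6 = 1·-79 + -4·-43 = 93

1,-4 ; 93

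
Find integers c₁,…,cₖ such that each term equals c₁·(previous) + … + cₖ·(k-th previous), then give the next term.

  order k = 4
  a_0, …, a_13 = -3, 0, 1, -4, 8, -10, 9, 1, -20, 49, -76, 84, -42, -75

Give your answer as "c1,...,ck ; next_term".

-1,1,2,-1 ; 277

  a_4 = -1·-4 + 1·1 + 2·0 + -1·-3 = 8
  a_5 = -1·8 + 1·-4 + 2·1 + -1·0 = -10
  a_6 = -1·-10 + 1·8 + 2·-4 + -1·1 = 9
  a_7 = -1·9 + 1·-10 + 2·8 + -1·-4 = 1
  a_8 = -1·1 + 1·9 + 2·-10 + -1·8 = -20
  a_9 = -1·-20 + 1·1 + 2·9 + -1·-10 = 49
  a_10 = -1·49 + 1·-20 + 2·1 + -1·9 = -76
  a_11 = -1·-76 + 1·49 + 2·-20 + -1·1 = 84
  a_12 = -1·84 + 1·-76 + 2·49 + -1·-20 = -42
  a_13 = -1·-42 + 1·84 + 2·-76 + -1·49 = -75
  a_14 = -1·-75 + 1·-42 + 2·84 + -1·-76 = 277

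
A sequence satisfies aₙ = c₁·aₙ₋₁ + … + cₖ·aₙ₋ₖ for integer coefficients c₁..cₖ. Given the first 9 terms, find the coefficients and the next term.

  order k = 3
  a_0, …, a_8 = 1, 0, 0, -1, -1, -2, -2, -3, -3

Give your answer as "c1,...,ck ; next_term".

  a_3 = 1·0 + 1·0 + -1·1 = -1
  a_4 = 1·-1 + 1·0 + -1·0 = -1
  a_5 = 1·-1 + 1·-1 + -1·0 = -2
  a_6 = 1·-2 + 1·-1 + -1·-1 = -2
  a_7 = 1·-2 + 1·-2 + -1·-1 = -3
  a_8 = 1·-3 + 1·-2 + -1·-2 = -3
  a_9 = 1·-3 + 1·-3 + -1·-2 = -4

1,1,-1 ; -4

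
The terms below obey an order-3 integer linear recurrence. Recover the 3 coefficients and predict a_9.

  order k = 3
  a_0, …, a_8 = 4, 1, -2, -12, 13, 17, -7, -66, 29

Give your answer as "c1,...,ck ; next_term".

  a_3 = -1·-2 + -2·1 + -3·4 = -12
  a_4 = -1·-12 + -2·-2 + -3·1 = 13
  a_5 = -1·13 + -2·-12 + -3·-2 = 17
  a_6 = -1·17 + -2·13 + -3·-12 = -7
  a_7 = -1·-7 + -2·17 + -3·13 = -66
  a_8 = -1·-66 + -2·-7 + -3·17 = 29
  a_9 = -1·29 + -2·-66 + -3·-7 = 124

-1,-2,-3 ; 124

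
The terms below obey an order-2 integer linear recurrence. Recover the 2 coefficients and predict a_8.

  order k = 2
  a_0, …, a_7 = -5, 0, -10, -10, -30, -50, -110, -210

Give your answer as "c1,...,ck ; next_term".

1,2 ; -430

  a_2 = 1·0 + 2·-5 = -10
  a_3 = 1·-10 + 2·0 = -10
  a_4 = 1·-10 + 2·-10 = -30
  a_5 = 1·-30 + 2·-10 = -50
  a_6 = 1·-50 + 2·-30 = -110
  a_7 = 1·-110 + 2·-50 = -210
  a_8 = 1·-210 + 2·-110 = -430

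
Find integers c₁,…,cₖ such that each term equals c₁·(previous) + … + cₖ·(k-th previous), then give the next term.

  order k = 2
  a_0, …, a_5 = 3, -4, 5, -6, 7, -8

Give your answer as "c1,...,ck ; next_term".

-2,-1 ; 9

  a_2 = -2·-4 + -1·3 = 5
  a_3 = -2·5 + -1·-4 = -6
  a_4 = -2·-6 + -1·5 = 7
  a_5 = -2·7 + -1·-6 = -8
  a_6 = -2·-8 + -1·7 = 9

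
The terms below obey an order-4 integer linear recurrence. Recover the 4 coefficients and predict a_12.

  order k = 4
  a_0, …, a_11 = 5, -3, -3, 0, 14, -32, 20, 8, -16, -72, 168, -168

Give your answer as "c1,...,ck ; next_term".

-1,0,2,4 ; -40

  a_4 = -1·0 + 0·-3 + 2·-3 + 4·5 = 14
  a_5 = -1·14 + 0·0 + 2·-3 + 4·-3 = -32
  a_6 = -1·-32 + 0·14 + 2·0 + 4·-3 = 20
  a_7 = -1·20 + 0·-32 + 2·14 + 4·0 = 8
  a_8 = -1·8 + 0·20 + 2·-32 + 4·14 = -16
  a_9 = -1·-16 + 0·8 + 2·20 + 4·-32 = -72
  a_10 = -1·-72 + 0·-16 + 2·8 + 4·20 = 168
  a_11 = -1·168 + 0·-72 + 2·-16 + 4·8 = -168
  a_12 = -1·-168 + 0·168 + 2·-72 + 4·-16 = -40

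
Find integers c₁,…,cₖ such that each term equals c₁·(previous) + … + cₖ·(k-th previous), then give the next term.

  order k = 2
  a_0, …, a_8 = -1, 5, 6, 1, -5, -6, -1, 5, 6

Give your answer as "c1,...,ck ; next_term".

  a_2 = 1·5 + -1·-1 = 6
  a_3 = 1·6 + -1·5 = 1
  a_4 = 1·1 + -1·6 = -5
  a_5 = 1·-5 + -1·1 = -6
  a_6 = 1·-6 + -1·-5 = -1
  a_7 = 1·-1 + -1·-6 = 5
  a_8 = 1·5 + -1·-1 = 6
  a_9 = 1·6 + -1·5 = 1

1,-1 ; 1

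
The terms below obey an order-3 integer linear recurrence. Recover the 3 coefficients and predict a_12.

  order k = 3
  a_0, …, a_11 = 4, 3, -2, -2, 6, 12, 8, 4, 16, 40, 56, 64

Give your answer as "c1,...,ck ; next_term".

  a_3 = 2·-2 + -2·3 + 2·4 = -2
  a_4 = 2·-2 + -2·-2 + 2·3 = 6
  a_5 = 2·6 + -2·-2 + 2·-2 = 12
  a_6 = 2·12 + -2·6 + 2·-2 = 8
  a_7 = 2·8 + -2·12 + 2·6 = 4
  a_8 = 2·4 + -2·8 + 2·12 = 16
  a_9 = 2·16 + -2·4 + 2·8 = 40
  a_10 = 2·40 + -2·16 + 2·4 = 56
  a_11 = 2·56 + -2·40 + 2·16 = 64
  a_12 = 2·64 + -2·56 + 2·40 = 96

2,-2,2 ; 96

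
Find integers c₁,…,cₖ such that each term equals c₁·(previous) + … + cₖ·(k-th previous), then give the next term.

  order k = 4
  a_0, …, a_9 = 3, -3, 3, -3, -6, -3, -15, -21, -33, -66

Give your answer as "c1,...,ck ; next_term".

1,1,1,-1 ; -105

  a_4 = 1·-3 + 1·3 + 1·-3 + -1·3 = -6
  a_5 = 1·-6 + 1·-3 + 1·3 + -1·-3 = -3
  a_6 = 1·-3 + 1·-6 + 1·-3 + -1·3 = -15
  a_7 = 1·-15 + 1·-3 + 1·-6 + -1·-3 = -21
  a_8 = 1·-21 + 1·-15 + 1·-3 + -1·-6 = -33
  a_9 = 1·-33 + 1·-21 + 1·-15 + -1·-3 = -66
  a_10 = 1·-66 + 1·-33 + 1·-21 + -1·-15 = -105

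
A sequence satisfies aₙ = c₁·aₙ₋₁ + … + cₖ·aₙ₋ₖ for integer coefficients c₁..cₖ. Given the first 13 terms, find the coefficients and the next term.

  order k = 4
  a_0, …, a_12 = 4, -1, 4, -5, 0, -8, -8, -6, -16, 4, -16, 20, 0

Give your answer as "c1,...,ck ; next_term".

0,2,0,-2 ; 32

  a_4 = 0·-5 + 2·4 + 0·-1 + -2·4 = 0
  a_5 = 0·0 + 2·-5 + 0·4 + -2·-1 = -8
  a_6 = 0·-8 + 2·0 + 0·-5 + -2·4 = -8
  a_7 = 0·-8 + 2·-8 + 0·0 + -2·-5 = -6
  a_8 = 0·-6 + 2·-8 + 0·-8 + -2·0 = -16
  a_9 = 0·-16 + 2·-6 + 0·-8 + -2·-8 = 4
  a_10 = 0·4 + 2·-16 + 0·-6 + -2·-8 = -16
  a_11 = 0·-16 + 2·4 + 0·-16 + -2·-6 = 20
  a_12 = 0·20 + 2·-16 + 0·4 + -2·-16 = 0
  a_13 = 0·0 + 2·20 + 0·-16 + -2·4 = 32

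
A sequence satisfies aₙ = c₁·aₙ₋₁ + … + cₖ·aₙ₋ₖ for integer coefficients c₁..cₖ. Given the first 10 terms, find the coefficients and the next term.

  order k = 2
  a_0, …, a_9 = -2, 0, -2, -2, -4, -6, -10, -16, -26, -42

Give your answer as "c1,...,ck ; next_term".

1,1 ; -68

  a_2 = 1·0 + 1·-2 = -2
  a_3 = 1·-2 + 1·0 = -2
  a_4 = 1·-2 + 1·-2 = -4
  a_5 = 1·-4 + 1·-2 = -6
  a_6 = 1·-6 + 1·-4 = -10
  a_7 = 1·-10 + 1·-6 = -16
  a_8 = 1·-16 + 1·-10 = -26
  a_9 = 1·-26 + 1·-16 = -42
  a_10 = 1·-42 + 1·-26 = -68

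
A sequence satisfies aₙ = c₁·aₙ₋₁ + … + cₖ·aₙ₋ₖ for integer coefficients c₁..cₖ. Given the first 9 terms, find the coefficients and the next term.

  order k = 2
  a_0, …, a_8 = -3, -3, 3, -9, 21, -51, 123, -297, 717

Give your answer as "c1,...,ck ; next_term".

-2,1 ; -1731

  a_2 = -2·-3 + 1·-3 = 3
  a_3 = -2·3 + 1·-3 = -9
  a_4 = -2·-9 + 1·3 = 21
  a_5 = -2·21 + 1·-9 = -51
  a_6 = -2·-51 + 1·21 = 123
  a_7 = -2·123 + 1·-51 = -297
  a_8 = -2·-297 + 1·123 = 717
  a_9 = -2·717 + 1·-297 = -1731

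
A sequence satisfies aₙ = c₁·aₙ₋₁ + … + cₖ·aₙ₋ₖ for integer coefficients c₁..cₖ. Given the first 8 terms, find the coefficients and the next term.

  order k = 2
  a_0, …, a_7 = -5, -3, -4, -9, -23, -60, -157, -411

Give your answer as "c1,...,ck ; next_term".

3,-1 ; -1076

  a_2 = 3·-3 + -1·-5 = -4
  a_3 = 3·-4 + -1·-3 = -9
  a_4 = 3·-9 + -1·-4 = -23
  a_5 = 3·-23 + -1·-9 = -60
  a_6 = 3·-60 + -1·-23 = -157
  a_7 = 3·-157 + -1·-60 = -411
  a_8 = 3·-411 + -1·-157 = -1076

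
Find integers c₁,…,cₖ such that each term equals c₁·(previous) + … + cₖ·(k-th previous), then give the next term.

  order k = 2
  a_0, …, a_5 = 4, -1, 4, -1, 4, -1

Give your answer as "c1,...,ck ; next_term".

  a_2 = 0·-1 + 1·4 = 4
  a_3 = 0·4 + 1·-1 = -1
  a_4 = 0·-1 + 1·4 = 4
  a_5 = 0·4 + 1·-1 = -1
  a_6 = 0·-1 + 1·4 = 4

0,1 ; 4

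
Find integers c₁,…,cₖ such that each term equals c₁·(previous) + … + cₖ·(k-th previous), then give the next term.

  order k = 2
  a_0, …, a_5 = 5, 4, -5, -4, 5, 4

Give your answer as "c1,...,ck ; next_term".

0,-1 ; -5

  a_2 = 0·4 + -1·5 = -5
  a_3 = 0·-5 + -1·4 = -4
  a_4 = 0·-4 + -1·-5 = 5
  a_5 = 0·5 + -1·-4 = 4
  a_6 = 0·4 + -1·5 = -5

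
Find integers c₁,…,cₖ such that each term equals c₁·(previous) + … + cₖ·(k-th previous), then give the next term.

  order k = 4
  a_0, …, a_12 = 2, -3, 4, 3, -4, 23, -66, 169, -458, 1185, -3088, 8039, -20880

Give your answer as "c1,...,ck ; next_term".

-2,2,0,-3 ; 54283

  a_4 = -2·3 + 2·4 + 0·-3 + -3·2 = -4
  a_5 = -2·-4 + 2·3 + 0·4 + -3·-3 = 23
  a_6 = -2·23 + 2·-4 + 0·3 + -3·4 = -66
  a_7 = -2·-66 + 2·23 + 0·-4 + -3·3 = 169
  a_8 = -2·169 + 2·-66 + 0·23 + -3·-4 = -458
  a_9 = -2·-458 + 2·169 + 0·-66 + -3·23 = 1185
  a_10 = -2·1185 + 2·-458 + 0·169 + -3·-66 = -3088
  a_11 = -2·-3088 + 2·1185 + 0·-458 + -3·169 = 8039
  a_12 = -2·8039 + 2·-3088 + 0·1185 + -3·-458 = -20880
  a_13 = -2·-20880 + 2·8039 + 0·-3088 + -3·1185 = 54283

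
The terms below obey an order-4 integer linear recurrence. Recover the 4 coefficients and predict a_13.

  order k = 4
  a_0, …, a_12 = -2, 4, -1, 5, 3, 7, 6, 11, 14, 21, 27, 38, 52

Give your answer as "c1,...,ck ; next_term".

1,0,0,1 ; 73

  a_4 = 1·5 + 0·-1 + 0·4 + 1·-2 = 3
  a_5 = 1·3 + 0·5 + 0·-1 + 1·4 = 7
  a_6 = 1·7 + 0·3 + 0·5 + 1·-1 = 6
  a_7 = 1·6 + 0·7 + 0·3 + 1·5 = 11
  a_8 = 1·11 + 0·6 + 0·7 + 1·3 = 14
  a_9 = 1·14 + 0·11 + 0·6 + 1·7 = 21
  a_10 = 1·21 + 0·14 + 0·11 + 1·6 = 27
  a_11 = 1·27 + 0·21 + 0·14 + 1·11 = 38
  a_12 = 1·38 + 0·27 + 0·21 + 1·14 = 52
  a_13 = 1·52 + 0·38 + 0·27 + 1·21 = 73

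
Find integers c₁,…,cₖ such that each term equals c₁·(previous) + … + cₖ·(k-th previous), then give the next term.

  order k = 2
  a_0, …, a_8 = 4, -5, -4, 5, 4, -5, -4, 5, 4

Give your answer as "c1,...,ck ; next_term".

0,-1 ; -5

  a_2 = 0·-5 + -1·4 = -4
  a_3 = 0·-4 + -1·-5 = 5
  a_4 = 0·5 + -1·-4 = 4
  a_5 = 0·4 + -1·5 = -5
  a_6 = 0·-5 + -1·4 = -4
  a_7 = 0·-4 + -1·-5 = 5
  a_8 = 0·5 + -1·-4 = 4
  a_9 = 0·4 + -1·5 = -5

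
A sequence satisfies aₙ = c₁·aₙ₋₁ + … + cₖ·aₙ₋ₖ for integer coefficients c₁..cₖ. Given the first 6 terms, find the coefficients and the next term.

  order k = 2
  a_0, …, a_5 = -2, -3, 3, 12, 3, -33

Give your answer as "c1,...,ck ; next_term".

1,-3 ; -42

  a_2 = 1·-3 + -3·-2 = 3
  a_3 = 1·3 + -3·-3 = 12
  a_4 = 1·12 + -3·3 = 3
  a_5 = 1·3 + -3·12 = -33
  a_6 = 1·-33 + -3·3 = -42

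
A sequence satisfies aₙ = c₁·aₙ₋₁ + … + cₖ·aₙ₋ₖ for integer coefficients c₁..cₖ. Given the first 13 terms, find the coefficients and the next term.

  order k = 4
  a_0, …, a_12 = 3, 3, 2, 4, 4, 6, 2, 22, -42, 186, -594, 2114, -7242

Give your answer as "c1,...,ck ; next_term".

-3,2,2,2 ; 25138

  a_4 = -3·4 + 2·2 + 2·3 + 2·3 = 4
  a_5 = -3·4 + 2·4 + 2·2 + 2·3 = 6
  a_6 = -3·6 + 2·4 + 2·4 + 2·2 = 2
  a_7 = -3·2 + 2·6 + 2·4 + 2·4 = 22
  a_8 = -3·22 + 2·2 + 2·6 + 2·4 = -42
  a_9 = -3·-42 + 2·22 + 2·2 + 2·6 = 186
  a_10 = -3·186 + 2·-42 + 2·22 + 2·2 = -594
  a_11 = -3·-594 + 2·186 + 2·-42 + 2·22 = 2114
  a_12 = -3·2114 + 2·-594 + 2·186 + 2·-42 = -7242
  a_13 = -3·-7242 + 2·2114 + 2·-594 + 2·186 = 25138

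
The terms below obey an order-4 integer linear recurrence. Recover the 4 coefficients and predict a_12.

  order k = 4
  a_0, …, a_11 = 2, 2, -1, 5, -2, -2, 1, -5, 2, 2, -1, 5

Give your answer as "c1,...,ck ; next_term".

0,0,0,-1 ; -2

  a_4 = 0·5 + 0·-1 + 0·2 + -1·2 = -2
  a_5 = 0·-2 + 0·5 + 0·-1 + -1·2 = -2
  a_6 = 0·-2 + 0·-2 + 0·5 + -1·-1 = 1
  a_7 = 0·1 + 0·-2 + 0·-2 + -1·5 = -5
  a_8 = 0·-5 + 0·1 + 0·-2 + -1·-2 = 2
  a_9 = 0·2 + 0·-5 + 0·1 + -1·-2 = 2
  a_10 = 0·2 + 0·2 + 0·-5 + -1·1 = -1
  a_11 = 0·-1 + 0·2 + 0·2 + -1·-5 = 5
  a_12 = 0·5 + 0·-1 + 0·2 + -1·2 = -2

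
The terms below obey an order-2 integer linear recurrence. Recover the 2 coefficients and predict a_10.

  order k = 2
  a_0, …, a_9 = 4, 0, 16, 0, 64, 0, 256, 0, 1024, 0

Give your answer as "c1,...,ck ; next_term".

0,4 ; 4096

  a_2 = 0·0 + 4·4 = 16
  a_3 = 0·16 + 4·0 = 0
  a_4 = 0·0 + 4·16 = 64
  a_5 = 0·64 + 4·0 = 0
  a_6 = 0·0 + 4·64 = 256
  a_7 = 0·256 + 4·0 = 0
  a_8 = 0·0 + 4·256 = 1024
  a_9 = 0·1024 + 4·0 = 0
  a_10 = 0·0 + 4·1024 = 4096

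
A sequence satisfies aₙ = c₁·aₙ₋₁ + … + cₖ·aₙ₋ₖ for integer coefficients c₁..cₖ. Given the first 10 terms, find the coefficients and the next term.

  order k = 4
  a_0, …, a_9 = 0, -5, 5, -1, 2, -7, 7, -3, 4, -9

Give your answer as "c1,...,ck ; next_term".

  a_4 = -2·-1 + -2·5 + -2·-5 + -1·0 = 2
  a_5 = -2·2 + -2·-1 + -2·5 + -1·-5 = -7
  a_6 = -2·-7 + -2·2 + -2·-1 + -1·5 = 7
  a_7 = -2·7 + -2·-7 + -2·2 + -1·-1 = -3
  a_8 = -2·-3 + -2·7 + -2·-7 + -1·2 = 4
  a_9 = -2·4 + -2·-3 + -2·7 + -1·-7 = -9
  a_10 = -2·-9 + -2·4 + -2·-3 + -1·7 = 9

-2,-2,-2,-1 ; 9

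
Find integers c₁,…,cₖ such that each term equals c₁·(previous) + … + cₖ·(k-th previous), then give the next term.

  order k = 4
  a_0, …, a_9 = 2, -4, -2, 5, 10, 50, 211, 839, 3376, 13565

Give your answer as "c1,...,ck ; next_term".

  a_4 = 4·5 + 0·-2 + 1·-4 + -3·2 = 10
  a_5 = 4·10 + 0·5 + 1·-2 + -3·-4 = 50
  a_6 = 4·50 + 0·10 + 1·5 + -3·-2 = 211
  a_7 = 4·211 + 0·50 + 1·10 + -3·5 = 839
  a_8 = 4·839 + 0·211 + 1·50 + -3·10 = 3376
  a_9 = 4·3376 + 0·839 + 1·211 + -3·50 = 13565
  a_10 = 4·13565 + 0·3376 + 1·839 + -3·211 = 54466

4,0,1,-3 ; 54466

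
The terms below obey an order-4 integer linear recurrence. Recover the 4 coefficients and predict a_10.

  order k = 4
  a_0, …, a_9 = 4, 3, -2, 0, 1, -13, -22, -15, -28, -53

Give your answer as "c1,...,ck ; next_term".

  a_4 = 2·0 + -2·-2 + 3·3 + -3·4 = 1
  a_5 = 2·1 + -2·0 + 3·-2 + -3·3 = -13
  a_6 = 2·-13 + -2·1 + 3·0 + -3·-2 = -22
  a_7 = 2·-22 + -2·-13 + 3·1 + -3·0 = -15
  a_8 = 2·-15 + -2·-22 + 3·-13 + -3·1 = -28
  a_9 = 2·-28 + -2·-15 + 3·-22 + -3·-13 = -53
  a_10 = 2·-53 + -2·-28 + 3·-15 + -3·-22 = -29

2,-2,3,-3 ; -29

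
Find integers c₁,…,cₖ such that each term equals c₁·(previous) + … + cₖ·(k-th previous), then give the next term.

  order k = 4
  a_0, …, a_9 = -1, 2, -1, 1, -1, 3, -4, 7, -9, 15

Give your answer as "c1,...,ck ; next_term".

  a_4 = -1·1 + 1·-1 + 1·2 + 1·-1 = -1
  a_5 = -1·-1 + 1·1 + 1·-1 + 1·2 = 3
  a_6 = -1·3 + 1·-1 + 1·1 + 1·-1 = -4
  a_7 = -1·-4 + 1·3 + 1·-1 + 1·1 = 7
  a_8 = -1·7 + 1·-4 + 1·3 + 1·-1 = -9
  a_9 = -1·-9 + 1·7 + 1·-4 + 1·3 = 15
  a_10 = -1·15 + 1·-9 + 1·7 + 1·-4 = -21

-1,1,1,1 ; -21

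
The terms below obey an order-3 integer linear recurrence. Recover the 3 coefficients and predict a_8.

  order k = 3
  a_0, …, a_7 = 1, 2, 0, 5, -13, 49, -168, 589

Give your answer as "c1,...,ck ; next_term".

  a_3 = -3·0 + 2·2 + 1·1 = 5
  a_4 = -3·5 + 2·0 + 1·2 = -13
  a_5 = -3·-13 + 2·5 + 1·0 = 49
  a_6 = -3·49 + 2·-13 + 1·5 = -168
  a_7 = -3·-168 + 2·49 + 1·-13 = 589
  a_8 = -3·589 + 2·-168 + 1·49 = -2054

-3,2,1 ; -2054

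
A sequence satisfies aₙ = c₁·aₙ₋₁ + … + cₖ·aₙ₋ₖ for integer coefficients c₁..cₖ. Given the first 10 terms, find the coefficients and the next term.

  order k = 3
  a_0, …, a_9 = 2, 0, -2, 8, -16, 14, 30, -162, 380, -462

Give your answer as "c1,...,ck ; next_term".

-3,-4,1 ; -296

  a_3 = -3·-2 + -4·0 + 1·2 = 8
  a_4 = -3·8 + -4·-2 + 1·0 = -16
  a_5 = -3·-16 + -4·8 + 1·-2 = 14
  a_6 = -3·14 + -4·-16 + 1·8 = 30
  a_7 = -3·30 + -4·14 + 1·-16 = -162
  a_8 = -3·-162 + -4·30 + 1·14 = 380
  a_9 = -3·380 + -4·-162 + 1·30 = -462
  a_10 = -3·-462 + -4·380 + 1·-162 = -296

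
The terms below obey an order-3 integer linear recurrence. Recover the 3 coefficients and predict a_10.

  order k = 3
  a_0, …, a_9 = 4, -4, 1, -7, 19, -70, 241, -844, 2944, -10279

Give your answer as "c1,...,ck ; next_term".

-3,2,1 ; 35881

  a_3 = -3·1 + 2·-4 + 1·4 = -7
  a_4 = -3·-7 + 2·1 + 1·-4 = 19
  a_5 = -3·19 + 2·-7 + 1·1 = -70
  a_6 = -3·-70 + 2·19 + 1·-7 = 241
  a_7 = -3·241 + 2·-70 + 1·19 = -844
  a_8 = -3·-844 + 2·241 + 1·-70 = 2944
  a_9 = -3·2944 + 2·-844 + 1·241 = -10279
  a_10 = -3·-10279 + 2·2944 + 1·-844 = 35881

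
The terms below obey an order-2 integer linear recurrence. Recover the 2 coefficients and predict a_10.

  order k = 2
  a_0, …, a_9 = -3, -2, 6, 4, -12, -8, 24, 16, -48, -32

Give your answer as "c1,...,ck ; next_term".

  a_2 = 0·-2 + -2·-3 = 6
  a_3 = 0·6 + -2·-2 = 4
  a_4 = 0·4 + -2·6 = -12
  a_5 = 0·-12 + -2·4 = -8
  a_6 = 0·-8 + -2·-12 = 24
  a_7 = 0·24 + -2·-8 = 16
  a_8 = 0·16 + -2·24 = -48
  a_9 = 0·-48 + -2·16 = -32
  a_10 = 0·-32 + -2·-48 = 96

0,-2 ; 96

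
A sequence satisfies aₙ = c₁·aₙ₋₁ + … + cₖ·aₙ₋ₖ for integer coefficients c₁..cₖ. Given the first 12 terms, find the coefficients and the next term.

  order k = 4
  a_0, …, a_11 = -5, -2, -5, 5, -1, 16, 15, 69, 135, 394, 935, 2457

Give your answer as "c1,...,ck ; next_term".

  a_4 = 2·5 + 2·-5 + -2·-2 + 1·-5 = -1
  a_5 = 2·-1 + 2·5 + -2·-5 + 1·-2 = 16
  a_6 = 2·16 + 2·-1 + -2·5 + 1·-5 = 15
  a_7 = 2·15 + 2·16 + -2·-1 + 1·5 = 69
  a_8 = 2·69 + 2·15 + -2·16 + 1·-1 = 135
  a_9 = 2·135 + 2·69 + -2·15 + 1·16 = 394
  a_10 = 2·394 + 2·135 + -2·69 + 1·15 = 935
  a_11 = 2·935 + 2·394 + -2·135 + 1·69 = 2457
  a_12 = 2·2457 + 2·935 + -2·394 + 1·135 = 6131

2,2,-2,1 ; 6131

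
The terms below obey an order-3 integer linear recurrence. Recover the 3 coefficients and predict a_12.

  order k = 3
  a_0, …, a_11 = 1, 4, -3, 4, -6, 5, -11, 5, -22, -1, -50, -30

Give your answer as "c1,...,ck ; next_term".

  a_3 = 1·-3 + 2·4 + -1·1 = 4
  a_4 = 1·4 + 2·-3 + -1·4 = -6
  a_5 = 1·-6 + 2·4 + -1·-3 = 5
  a_6 = 1·5 + 2·-6 + -1·4 = -11
  a_7 = 1·-11 + 2·5 + -1·-6 = 5
  a_8 = 1·5 + 2·-11 + -1·5 = -22
  a_9 = 1·-22 + 2·5 + -1·-11 = -1
  a_10 = 1·-1 + 2·-22 + -1·5 = -50
  a_11 = 1·-50 + 2·-1 + -1·-22 = -30
  a_12 = 1·-30 + 2·-50 + -1·-1 = -129

1,2,-1 ; -129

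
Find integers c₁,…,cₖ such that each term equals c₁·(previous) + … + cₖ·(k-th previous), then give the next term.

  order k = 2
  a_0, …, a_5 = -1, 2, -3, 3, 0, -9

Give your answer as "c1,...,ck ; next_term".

  a_2 = -3·2 + -3·-1 = -3
  a_3 = -3·-3 + -3·2 = 3
  a_4 = -3·3 + -3·-3 = 0
  a_5 = -3·0 + -3·3 = -9
  a_6 = -3·-9 + -3·0 = 27

-3,-3 ; 27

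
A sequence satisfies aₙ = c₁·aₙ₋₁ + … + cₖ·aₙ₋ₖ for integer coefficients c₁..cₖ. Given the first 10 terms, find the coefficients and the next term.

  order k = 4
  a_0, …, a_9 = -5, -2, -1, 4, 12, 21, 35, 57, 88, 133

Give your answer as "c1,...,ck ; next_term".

  a_4 = 2·4 + -1·-1 + 1·-2 + -1·-5 = 12
  a_5 = 2·12 + -1·4 + 1·-1 + -1·-2 = 21
  a_6 = 2·21 + -1·12 + 1·4 + -1·-1 = 35
  a_7 = 2·35 + -1·21 + 1·12 + -1·4 = 57
  a_8 = 2·57 + -1·35 + 1·21 + -1·12 = 88
  a_9 = 2·88 + -1·57 + 1·35 + -1·21 = 133
  a_10 = 2·133 + -1·88 + 1·57 + -1·35 = 200

2,-1,1,-1 ; 200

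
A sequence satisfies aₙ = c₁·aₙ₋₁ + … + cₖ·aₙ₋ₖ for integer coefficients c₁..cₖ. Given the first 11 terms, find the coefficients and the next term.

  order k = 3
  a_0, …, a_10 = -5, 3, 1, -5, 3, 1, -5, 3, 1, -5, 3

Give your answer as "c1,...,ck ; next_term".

  a_3 = 0·1 + 0·3 + 1·-5 = -5
  a_4 = 0·-5 + 0·1 + 1·3 = 3
  a_5 = 0·3 + 0·-5 + 1·1 = 1
  a_6 = 0·1 + 0·3 + 1·-5 = -5
  a_7 = 0·-5 + 0·1 + 1·3 = 3
  a_8 = 0·3 + 0·-5 + 1·1 = 1
  a_9 = 0·1 + 0·3 + 1·-5 = -5
  a_10 = 0·-5 + 0·1 + 1·3 = 3
  a_11 = 0·3 + 0·-5 + 1·1 = 1

0,0,1 ; 1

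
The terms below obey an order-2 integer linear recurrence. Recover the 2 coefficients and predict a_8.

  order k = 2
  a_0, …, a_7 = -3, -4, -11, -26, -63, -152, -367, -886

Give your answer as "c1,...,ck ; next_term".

2,1 ; -2139

  a_2 = 2·-4 + 1·-3 = -11
  a_3 = 2·-11 + 1·-4 = -26
  a_4 = 2·-26 + 1·-11 = -63
  a_5 = 2·-63 + 1·-26 = -152
  a_6 = 2·-152 + 1·-63 = -367
  a_7 = 2·-367 + 1·-152 = -886
  a_8 = 2·-886 + 1·-367 = -2139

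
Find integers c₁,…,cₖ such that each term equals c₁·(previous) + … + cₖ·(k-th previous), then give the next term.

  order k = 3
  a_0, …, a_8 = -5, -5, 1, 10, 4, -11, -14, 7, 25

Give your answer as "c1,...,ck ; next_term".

  a_3 = 0·1 + -1·-5 + -1·-5 = 10
  a_4 = 0·10 + -1·1 + -1·-5 = 4
  a_5 = 0·4 + -1·10 + -1·1 = -11
  a_6 = 0·-11 + -1·4 + -1·10 = -14
  a_7 = 0·-14 + -1·-11 + -1·4 = 7
  a_8 = 0·7 + -1·-14 + -1·-11 = 25
  a_9 = 0·25 + -1·7 + -1·-14 = 7

0,-1,-1 ; 7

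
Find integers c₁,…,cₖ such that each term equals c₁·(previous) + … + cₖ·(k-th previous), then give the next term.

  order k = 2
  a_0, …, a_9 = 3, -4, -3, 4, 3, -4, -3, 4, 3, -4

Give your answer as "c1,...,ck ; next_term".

0,-1 ; -3

  a_2 = 0·-4 + -1·3 = -3
  a_3 = 0·-3 + -1·-4 = 4
  a_4 = 0·4 + -1·-3 = 3
  a_5 = 0·3 + -1·4 = -4
  a_6 = 0·-4 + -1·3 = -3
  a_7 = 0·-3 + -1·-4 = 4
  a_8 = 0·4 + -1·-3 = 3
  a_9 = 0·3 + -1·4 = -4
  a_10 = 0·-4 + -1·3 = -3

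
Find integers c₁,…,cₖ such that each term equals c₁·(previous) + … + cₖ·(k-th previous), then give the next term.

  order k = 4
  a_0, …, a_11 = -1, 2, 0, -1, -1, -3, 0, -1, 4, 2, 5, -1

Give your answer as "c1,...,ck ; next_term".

  a_4 = 0·-1 + 1·0 + -1·2 + -1·-1 = -1
  a_5 = 0·-1 + 1·-1 + -1·0 + -1·2 = -3
  a_6 = 0·-3 + 1·-1 + -1·-1 + -1·0 = 0
  a_7 = 0·0 + 1·-3 + -1·-1 + -1·-1 = -1
  a_8 = 0·-1 + 1·0 + -1·-3 + -1·-1 = 4
  a_9 = 0·4 + 1·-1 + -1·0 + -1·-3 = 2
  a_10 = 0·2 + 1·4 + -1·-1 + -1·0 = 5
  a_11 = 0·5 + 1·2 + -1·4 + -1·-1 = -1
  a_12 = 0·-1 + 1·5 + -1·2 + -1·4 = -1

0,1,-1,-1 ; -1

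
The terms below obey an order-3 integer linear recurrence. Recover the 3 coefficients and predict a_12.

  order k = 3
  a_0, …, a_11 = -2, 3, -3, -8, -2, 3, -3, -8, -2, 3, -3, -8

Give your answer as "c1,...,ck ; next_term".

  a_3 = 1·-3 + -1·3 + 1·-2 = -8
  a_4 = 1·-8 + -1·-3 + 1·3 = -2
  a_5 = 1·-2 + -1·-8 + 1·-3 = 3
  a_6 = 1·3 + -1·-2 + 1·-8 = -3
  a_7 = 1·-3 + -1·3 + 1·-2 = -8
  a_8 = 1·-8 + -1·-3 + 1·3 = -2
  a_9 = 1·-2 + -1·-8 + 1·-3 = 3
  a_10 = 1·3 + -1·-2 + 1·-8 = -3
  a_11 = 1·-3 + -1·3 + 1·-2 = -8
  a_12 = 1·-8 + -1·-3 + 1·3 = -2

1,-1,1 ; -2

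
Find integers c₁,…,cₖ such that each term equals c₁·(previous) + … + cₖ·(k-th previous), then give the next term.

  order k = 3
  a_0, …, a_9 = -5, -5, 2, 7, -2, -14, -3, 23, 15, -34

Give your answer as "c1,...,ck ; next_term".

  a_3 = 1·2 + -2·-5 + 1·-5 = 7
  a_4 = 1·7 + -2·2 + 1·-5 = -2
  a_5 = 1·-2 + -2·7 + 1·2 = -14
  a_6 = 1·-14 + -2·-2 + 1·7 = -3
  a_7 = 1·-3 + -2·-14 + 1·-2 = 23
  a_8 = 1·23 + -2·-3 + 1·-14 = 15
  a_9 = 1·15 + -2·23 + 1·-3 = -34
  a_10 = 1·-34 + -2·15 + 1·23 = -41

1,-2,1 ; -41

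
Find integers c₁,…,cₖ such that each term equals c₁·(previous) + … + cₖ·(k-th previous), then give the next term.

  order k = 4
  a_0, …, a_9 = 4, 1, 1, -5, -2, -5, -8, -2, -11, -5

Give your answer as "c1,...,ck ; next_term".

0,1,1,-1 ; -5

  a_4 = 0·-5 + 1·1 + 1·1 + -1·4 = -2
  a_5 = 0·-2 + 1·-5 + 1·1 + -1·1 = -5
  a_6 = 0·-5 + 1·-2 + 1·-5 + -1·1 = -8
  a_7 = 0·-8 + 1·-5 + 1·-2 + -1·-5 = -2
  a_8 = 0·-2 + 1·-8 + 1·-5 + -1·-2 = -11
  a_9 = 0·-11 + 1·-2 + 1·-8 + -1·-5 = -5
  a_10 = 0·-5 + 1·-11 + 1·-2 + -1·-8 = -5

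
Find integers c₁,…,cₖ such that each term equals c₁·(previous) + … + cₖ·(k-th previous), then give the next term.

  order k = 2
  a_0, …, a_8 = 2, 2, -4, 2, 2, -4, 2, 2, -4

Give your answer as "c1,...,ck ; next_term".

  a_2 = -1·2 + -1·2 = -4
  a_3 = -1·-4 + -1·2 = 2
  a_4 = -1·2 + -1·-4 = 2
  a_5 = -1·2 + -1·2 = -4
  a_6 = -1·-4 + -1·2 = 2
  a_7 = -1·2 + -1·-4 = 2
  a_8 = -1·2 + -1·2 = -4
  a_9 = -1·-4 + -1·2 = 2

-1,-1 ; 2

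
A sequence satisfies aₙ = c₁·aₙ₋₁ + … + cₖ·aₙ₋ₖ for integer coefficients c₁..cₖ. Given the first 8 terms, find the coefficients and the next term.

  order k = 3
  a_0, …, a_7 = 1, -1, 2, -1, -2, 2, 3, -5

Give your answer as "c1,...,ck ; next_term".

-1,-2,-1 ; -3

  a_3 = -1·2 + -2·-1 + -1·1 = -1
  a_4 = -1·-1 + -2·2 + -1·-1 = -2
  a_5 = -1·-2 + -2·-1 + -1·2 = 2
  a_6 = -1·2 + -2·-2 + -1·-1 = 3
  a_7 = -1·3 + -2·2 + -1·-2 = -5
  a_8 = -1·-5 + -2·3 + -1·2 = -3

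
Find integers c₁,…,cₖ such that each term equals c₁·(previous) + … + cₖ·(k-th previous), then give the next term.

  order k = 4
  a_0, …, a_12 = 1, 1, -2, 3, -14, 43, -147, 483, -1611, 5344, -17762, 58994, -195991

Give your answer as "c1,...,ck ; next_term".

-2,4,-1,1 ; 651064

  a_4 = -2·3 + 4·-2 + -1·1 + 1·1 = -14
  a_5 = -2·-14 + 4·3 + -1·-2 + 1·1 = 43
  a_6 = -2·43 + 4·-14 + -1·3 + 1·-2 = -147
  a_7 = -2·-147 + 4·43 + -1·-14 + 1·3 = 483
  a_8 = -2·483 + 4·-147 + -1·43 + 1·-14 = -1611
  a_9 = -2·-1611 + 4·483 + -1·-147 + 1·43 = 5344
  a_10 = -2·5344 + 4·-1611 + -1·483 + 1·-147 = -17762
  a_11 = -2·-17762 + 4·5344 + -1·-1611 + 1·483 = 58994
  a_12 = -2·58994 + 4·-17762 + -1·5344 + 1·-1611 = -195991
  a_13 = -2·-195991 + 4·58994 + -1·-17762 + 1·5344 = 651064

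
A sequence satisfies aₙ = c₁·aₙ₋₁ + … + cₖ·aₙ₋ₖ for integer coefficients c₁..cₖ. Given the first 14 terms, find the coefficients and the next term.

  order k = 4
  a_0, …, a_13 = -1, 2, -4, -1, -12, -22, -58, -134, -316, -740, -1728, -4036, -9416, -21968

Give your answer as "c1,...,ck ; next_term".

2,2,-2,-2 ; -51240

  a_4 = 2·-1 + 2·-4 + -2·2 + -2·-1 = -12
  a_5 = 2·-12 + 2·-1 + -2·-4 + -2·2 = -22
  a_6 = 2·-22 + 2·-12 + -2·-1 + -2·-4 = -58
  a_7 = 2·-58 + 2·-22 + -2·-12 + -2·-1 = -134
  a_8 = 2·-134 + 2·-58 + -2·-22 + -2·-12 = -316
  a_9 = 2·-316 + 2·-134 + -2·-58 + -2·-22 = -740
  a_10 = 2·-740 + 2·-316 + -2·-134 + -2·-58 = -1728
  a_11 = 2·-1728 + 2·-740 + -2·-316 + -2·-134 = -4036
  a_12 = 2·-4036 + 2·-1728 + -2·-740 + -2·-316 = -9416
  a_13 = 2·-9416 + 2·-4036 + -2·-1728 + -2·-740 = -21968
  a_14 = 2·-21968 + 2·-9416 + -2·-4036 + -2·-1728 = -51240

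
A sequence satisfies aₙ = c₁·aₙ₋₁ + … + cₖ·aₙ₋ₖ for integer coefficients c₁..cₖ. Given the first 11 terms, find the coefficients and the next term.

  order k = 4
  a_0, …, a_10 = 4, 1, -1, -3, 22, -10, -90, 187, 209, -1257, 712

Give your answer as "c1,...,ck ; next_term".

-1,-4,3,3 ; 5504

  a_4 = -1·-3 + -4·-1 + 3·1 + 3·4 = 22
  a_5 = -1·22 + -4·-3 + 3·-1 + 3·1 = -10
  a_6 = -1·-10 + -4·22 + 3·-3 + 3·-1 = -90
  a_7 = -1·-90 + -4·-10 + 3·22 + 3·-3 = 187
  a_8 = -1·187 + -4·-90 + 3·-10 + 3·22 = 209
  a_9 = -1·209 + -4·187 + 3·-90 + 3·-10 = -1257
  a_10 = -1·-1257 + -4·209 + 3·187 + 3·-90 = 712
  a_11 = -1·712 + -4·-1257 + 3·209 + 3·187 = 5504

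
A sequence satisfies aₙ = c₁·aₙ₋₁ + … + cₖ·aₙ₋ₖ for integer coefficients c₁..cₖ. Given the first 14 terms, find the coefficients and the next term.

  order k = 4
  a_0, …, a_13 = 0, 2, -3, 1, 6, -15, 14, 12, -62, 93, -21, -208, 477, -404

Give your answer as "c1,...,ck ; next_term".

-1,-1,2,-1 ; -468

  a_4 = -1·1 + -1·-3 + 2·2 + -1·0 = 6
  a_5 = -1·6 + -1·1 + 2·-3 + -1·2 = -15
  a_6 = -1·-15 + -1·6 + 2·1 + -1·-3 = 14
  a_7 = -1·14 + -1·-15 + 2·6 + -1·1 = 12
  a_8 = -1·12 + -1·14 + 2·-15 + -1·6 = -62
  a_9 = -1·-62 + -1·12 + 2·14 + -1·-15 = 93
  a_10 = -1·93 + -1·-62 + 2·12 + -1·14 = -21
  a_11 = -1·-21 + -1·93 + 2·-62 + -1·12 = -208
  a_12 = -1·-208 + -1·-21 + 2·93 + -1·-62 = 477
  a_13 = -1·477 + -1·-208 + 2·-21 + -1·93 = -404
  a_14 = -1·-404 + -1·477 + 2·-208 + -1·-21 = -468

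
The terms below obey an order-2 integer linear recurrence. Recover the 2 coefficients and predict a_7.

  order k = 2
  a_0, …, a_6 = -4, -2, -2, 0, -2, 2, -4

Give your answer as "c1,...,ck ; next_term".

-1,1 ; 6

  a_2 = -1·-2 + 1·-4 = -2
  a_3 = -1·-2 + 1·-2 = 0
  a_4 = -1·0 + 1·-2 = -2
  a_5 = -1·-2 + 1·0 = 2
  a_6 = -1·2 + 1·-2 = -4
  a_7 = -1·-4 + 1·2 = 6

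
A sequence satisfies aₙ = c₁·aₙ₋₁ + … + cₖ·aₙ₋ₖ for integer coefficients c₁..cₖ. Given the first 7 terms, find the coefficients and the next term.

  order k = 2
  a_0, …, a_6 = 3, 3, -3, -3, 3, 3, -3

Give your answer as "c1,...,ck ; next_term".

  a_2 = 0·3 + -1·3 = -3
  a_3 = 0·-3 + -1·3 = -3
  a_4 = 0·-3 + -1·-3 = 3
  a_5 = 0·3 + -1·-3 = 3
  a_6 = 0·3 + -1·3 = -3
  a_7 = 0·-3 + -1·3 = -3

0,-1 ; -3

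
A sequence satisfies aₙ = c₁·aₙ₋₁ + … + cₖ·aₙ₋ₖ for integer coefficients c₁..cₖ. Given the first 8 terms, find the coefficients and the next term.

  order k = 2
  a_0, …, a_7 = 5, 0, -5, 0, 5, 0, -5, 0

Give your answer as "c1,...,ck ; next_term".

  a_2 = 0·0 + -1·5 = -5
  a_3 = 0·-5 + -1·0 = 0
  a_4 = 0·0 + -1·-5 = 5
  a_5 = 0·5 + -1·0 = 0
  a_6 = 0·0 + -1·5 = -5
  a_7 = 0·-5 + -1·0 = 0
  a_8 = 0·0 + -1·-5 = 5

0,-1 ; 5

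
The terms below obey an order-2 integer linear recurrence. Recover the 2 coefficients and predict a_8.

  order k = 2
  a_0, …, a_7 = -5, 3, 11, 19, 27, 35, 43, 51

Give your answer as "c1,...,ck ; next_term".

  a_2 = 2·3 + -1·-5 = 11
  a_3 = 2·11 + -1·3 = 19
  a_4 = 2·19 + -1·11 = 27
  a_5 = 2·27 + -1·19 = 35
  a_6 = 2·35 + -1·27 = 43
  a_7 = 2·43 + -1·35 = 51
  a_8 = 2·51 + -1·43 = 59

2,-1 ; 59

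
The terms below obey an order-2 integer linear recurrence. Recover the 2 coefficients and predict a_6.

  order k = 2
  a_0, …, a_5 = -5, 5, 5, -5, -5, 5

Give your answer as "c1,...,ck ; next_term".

0,-1 ; 5

  a_2 = 0·5 + -1·-5 = 5
  a_3 = 0·5 + -1·5 = -5
  a_4 = 0·-5 + -1·5 = -5
  a_5 = 0·-5 + -1·-5 = 5
  a_6 = 0·5 + -1·-5 = 5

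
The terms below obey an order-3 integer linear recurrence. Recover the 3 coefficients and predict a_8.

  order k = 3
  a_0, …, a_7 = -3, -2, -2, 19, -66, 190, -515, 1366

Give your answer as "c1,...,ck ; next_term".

  a_3 = -4·-2 + -4·-2 + -1·-3 = 19
  a_4 = -4·19 + -4·-2 + -1·-2 = -66
  a_5 = -4·-66 + -4·19 + -1·-2 = 190
  a_6 = -4·190 + -4·-66 + -1·19 = -515
  a_7 = -4·-515 + -4·190 + -1·-66 = 1366
  a_8 = -4·1366 + -4·-515 + -1·190 = -3594

-4,-4,-1 ; -3594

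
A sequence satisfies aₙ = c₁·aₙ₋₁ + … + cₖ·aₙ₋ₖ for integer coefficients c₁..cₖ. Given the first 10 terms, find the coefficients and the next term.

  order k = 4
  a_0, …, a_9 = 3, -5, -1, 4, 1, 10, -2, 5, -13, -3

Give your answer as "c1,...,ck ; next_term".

0,1,-1,-1 ; -16

  a_4 = 0·4 + 1·-1 + -1·-5 + -1·3 = 1
  a_5 = 0·1 + 1·4 + -1·-1 + -1·-5 = 10
  a_6 = 0·10 + 1·1 + -1·4 + -1·-1 = -2
  a_7 = 0·-2 + 1·10 + -1·1 + -1·4 = 5
  a_8 = 0·5 + 1·-2 + -1·10 + -1·1 = -13
  a_9 = 0·-13 + 1·5 + -1·-2 + -1·10 = -3
  a_10 = 0·-3 + 1·-13 + -1·5 + -1·-2 = -16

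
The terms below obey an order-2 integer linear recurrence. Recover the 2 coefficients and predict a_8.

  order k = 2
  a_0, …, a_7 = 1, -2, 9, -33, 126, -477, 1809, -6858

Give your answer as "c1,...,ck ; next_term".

  a_2 = -3·-2 + 3·1 = 9
  a_3 = -3·9 + 3·-2 = -33
  a_4 = -3·-33 + 3·9 = 126
  a_5 = -3·126 + 3·-33 = -477
  a_6 = -3·-477 + 3·126 = 1809
  a_7 = -3·1809 + 3·-477 = -6858
  a_8 = -3·-6858 + 3·1809 = 26001

-3,3 ; 26001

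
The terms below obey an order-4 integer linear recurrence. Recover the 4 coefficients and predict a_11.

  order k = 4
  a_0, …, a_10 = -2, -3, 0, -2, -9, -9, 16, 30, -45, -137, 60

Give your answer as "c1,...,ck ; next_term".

1,-3,1,2 ; 486

  a_4 = 1·-2 + -3·0 + 1·-3 + 2·-2 = -9
  a_5 = 1·-9 + -3·-2 + 1·0 + 2·-3 = -9
  a_6 = 1·-9 + -3·-9 + 1·-2 + 2·0 = 16
  a_7 = 1·16 + -3·-9 + 1·-9 + 2·-2 = 30
  a_8 = 1·30 + -3·16 + 1·-9 + 2·-9 = -45
  a_9 = 1·-45 + -3·30 + 1·16 + 2·-9 = -137
  a_10 = 1·-137 + -3·-45 + 1·30 + 2·16 = 60
  a_11 = 1·60 + -3·-137 + 1·-45 + 2·30 = 486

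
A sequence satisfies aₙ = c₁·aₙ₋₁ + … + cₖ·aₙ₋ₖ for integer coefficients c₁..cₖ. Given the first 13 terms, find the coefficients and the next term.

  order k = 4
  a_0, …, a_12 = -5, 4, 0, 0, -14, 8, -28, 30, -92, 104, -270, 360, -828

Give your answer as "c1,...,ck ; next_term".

0,2,-1,2 ; 1198

  a_4 = 0·0 + 2·0 + -1·4 + 2·-5 = -14
  a_5 = 0·-14 + 2·0 + -1·0 + 2·4 = 8
  a_6 = 0·8 + 2·-14 + -1·0 + 2·0 = -28
  a_7 = 0·-28 + 2·8 + -1·-14 + 2·0 = 30
  a_8 = 0·30 + 2·-28 + -1·8 + 2·-14 = -92
  a_9 = 0·-92 + 2·30 + -1·-28 + 2·8 = 104
  a_10 = 0·104 + 2·-92 + -1·30 + 2·-28 = -270
  a_11 = 0·-270 + 2·104 + -1·-92 + 2·30 = 360
  a_12 = 0·360 + 2·-270 + -1·104 + 2·-92 = -828
  a_13 = 0·-828 + 2·360 + -1·-270 + 2·104 = 1198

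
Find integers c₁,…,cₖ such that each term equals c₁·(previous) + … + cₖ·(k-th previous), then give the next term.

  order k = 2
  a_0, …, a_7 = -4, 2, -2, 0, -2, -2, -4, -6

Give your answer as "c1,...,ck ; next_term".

1,1 ; -10

  a_2 = 1·2 + 1·-4 = -2
  a_3 = 1·-2 + 1·2 = 0
  a_4 = 1·0 + 1·-2 = -2
  a_5 = 1·-2 + 1·0 = -2
  a_6 = 1·-2 + 1·-2 = -4
  a_7 = 1·-4 + 1·-2 = -6
  a_8 = 1·-6 + 1·-4 = -10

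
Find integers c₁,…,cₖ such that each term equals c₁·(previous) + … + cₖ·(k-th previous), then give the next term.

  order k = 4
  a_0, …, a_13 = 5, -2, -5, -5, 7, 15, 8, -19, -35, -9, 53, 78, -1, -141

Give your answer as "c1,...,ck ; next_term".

1,-1,-1,1 ; -165

  a_4 = 1·-5 + -1·-5 + -1·-2 + 1·5 = 7
  a_5 = 1·7 + -1·-5 + -1·-5 + 1·-2 = 15
  a_6 = 1·15 + -1·7 + -1·-5 + 1·-5 = 8
  a_7 = 1·8 + -1·15 + -1·7 + 1·-5 = -19
  a_8 = 1·-19 + -1·8 + -1·15 + 1·7 = -35
  a_9 = 1·-35 + -1·-19 + -1·8 + 1·15 = -9
  a_10 = 1·-9 + -1·-35 + -1·-19 + 1·8 = 53
  a_11 = 1·53 + -1·-9 + -1·-35 + 1·-19 = 78
  a_12 = 1·78 + -1·53 + -1·-9 + 1·-35 = -1
  a_13 = 1·-1 + -1·78 + -1·53 + 1·-9 = -141
  a_14 = 1·-141 + -1·-1 + -1·78 + 1·53 = -165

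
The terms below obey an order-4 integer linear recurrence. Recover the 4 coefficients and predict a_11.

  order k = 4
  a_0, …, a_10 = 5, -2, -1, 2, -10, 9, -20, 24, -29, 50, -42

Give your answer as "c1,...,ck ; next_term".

  a_4 = 0·2 + 2·-1 + -1·-2 + -2·5 = -10
  a_5 = 0·-10 + 2·2 + -1·-1 + -2·-2 = 9
  a_6 = 0·9 + 2·-10 + -1·2 + -2·-1 = -20
  a_7 = 0·-20 + 2·9 + -1·-10 + -2·2 = 24
  a_8 = 0·24 + 2·-20 + -1·9 + -2·-10 = -29
  a_9 = 0·-29 + 2·24 + -1·-20 + -2·9 = 50
  a_10 = 0·50 + 2·-29 + -1·24 + -2·-20 = -42
  a_11 = 0·-42 + 2·50 + -1·-29 + -2·24 = 81

0,2,-1,-2 ; 81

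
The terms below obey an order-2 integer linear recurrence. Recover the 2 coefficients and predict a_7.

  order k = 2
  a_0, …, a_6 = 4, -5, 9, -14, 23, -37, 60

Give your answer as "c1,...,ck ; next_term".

-1,1 ; -97

  a_2 = -1·-5 + 1·4 = 9
  a_3 = -1·9 + 1·-5 = -14
  a_4 = -1·-14 + 1·9 = 23
  a_5 = -1·23 + 1·-14 = -37
  a_6 = -1·-37 + 1·23 = 60
  a_7 = -1·60 + 1·-37 = -97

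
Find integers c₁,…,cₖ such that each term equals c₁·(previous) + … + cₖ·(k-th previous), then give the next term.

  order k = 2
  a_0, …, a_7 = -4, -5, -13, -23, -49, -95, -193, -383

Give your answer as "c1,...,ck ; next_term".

  a_2 = 1·-5 + 2·-4 = -13
  a_3 = 1·-13 + 2·-5 = -23
  a_4 = 1·-23 + 2·-13 = -49
  a_5 = 1·-49 + 2·-23 = -95
  a_6 = 1·-95 + 2·-49 = -193
  a_7 = 1·-193 + 2·-95 = -383
  a_8 = 1·-383 + 2·-193 = -769

1,2 ; -769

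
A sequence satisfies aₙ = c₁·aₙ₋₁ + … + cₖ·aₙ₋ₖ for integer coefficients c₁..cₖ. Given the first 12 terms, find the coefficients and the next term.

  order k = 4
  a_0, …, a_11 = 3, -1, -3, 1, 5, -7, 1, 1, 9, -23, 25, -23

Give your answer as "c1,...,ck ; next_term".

  a_4 = -1·1 + 0·-3 + 0·-1 + 2·3 = 5
  a_5 = -1·5 + 0·1 + 0·-3 + 2·-1 = -7
  a_6 = -1·-7 + 0·5 + 0·1 + 2·-3 = 1
  a_7 = -1·1 + 0·-7 + 0·5 + 2·1 = 1
  a_8 = -1·1 + 0·1 + 0·-7 + 2·5 = 9
  a_9 = -1·9 + 0·1 + 0·1 + 2·-7 = -23
  a_10 = -1·-23 + 0·9 + 0·1 + 2·1 = 25
  a_11 = -1·25 + 0·-23 + 0·9 + 2·1 = -23
  a_12 = -1·-23 + 0·25 + 0·-23 + 2·9 = 41

-1,0,0,2 ; 41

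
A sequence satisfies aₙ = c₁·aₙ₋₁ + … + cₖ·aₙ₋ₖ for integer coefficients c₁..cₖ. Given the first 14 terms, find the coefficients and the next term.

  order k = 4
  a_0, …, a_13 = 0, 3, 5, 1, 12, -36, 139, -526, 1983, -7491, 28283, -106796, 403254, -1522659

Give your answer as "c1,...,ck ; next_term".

-3,3,0,-1 ; 5749456

  a_4 = -3·1 + 3·5 + 0·3 + -1·0 = 12
  a_5 = -3·12 + 3·1 + 0·5 + -1·3 = -36
  a_6 = -3·-36 + 3·12 + 0·1 + -1·5 = 139
  a_7 = -3·139 + 3·-36 + 0·12 + -1·1 = -526
  a_8 = -3·-526 + 3·139 + 0·-36 + -1·12 = 1983
  a_9 = -3·1983 + 3·-526 + 0·139 + -1·-36 = -7491
  a_10 = -3·-7491 + 3·1983 + 0·-526 + -1·139 = 28283
  a_11 = -3·28283 + 3·-7491 + 0·1983 + -1·-526 = -106796
  a_12 = -3·-106796 + 3·28283 + 0·-7491 + -1·1983 = 403254
  a_13 = -3·403254 + 3·-106796 + 0·28283 + -1·-7491 = -1522659
  a_14 = -3·-1522659 + 3·403254 + 0·-106796 + -1·28283 = 5749456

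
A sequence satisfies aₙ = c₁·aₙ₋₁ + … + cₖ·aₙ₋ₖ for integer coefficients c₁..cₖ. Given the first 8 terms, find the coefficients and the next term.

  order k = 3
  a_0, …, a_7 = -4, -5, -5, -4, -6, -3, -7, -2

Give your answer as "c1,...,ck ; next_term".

  a_3 = -1·-5 + 1·-5 + 1·-4 = -4
  a_4 = -1·-4 + 1·-5 + 1·-5 = -6
  a_5 = -1·-6 + 1·-4 + 1·-5 = -3
  a_6 = -1·-3 + 1·-6 + 1·-4 = -7
  a_7 = -1·-7 + 1·-3 + 1·-6 = -2
  a_8 = -1·-2 + 1·-7 + 1·-3 = -8

-1,1,1 ; -8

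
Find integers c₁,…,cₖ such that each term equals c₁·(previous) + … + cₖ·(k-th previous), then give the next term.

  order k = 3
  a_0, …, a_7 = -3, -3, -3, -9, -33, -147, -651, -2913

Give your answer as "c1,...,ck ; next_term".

4,3,-4 ; -13017

  a_3 = 4·-3 + 3·-3 + -4·-3 = -9
  a_4 = 4·-9 + 3·-3 + -4·-3 = -33
  a_5 = 4·-33 + 3·-9 + -4·-3 = -147
  a_6 = 4·-147 + 3·-33 + -4·-9 = -651
  a_7 = 4·-651 + 3·-147 + -4·-33 = -2913
  a_8 = 4·-2913 + 3·-651 + -4·-147 = -13017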